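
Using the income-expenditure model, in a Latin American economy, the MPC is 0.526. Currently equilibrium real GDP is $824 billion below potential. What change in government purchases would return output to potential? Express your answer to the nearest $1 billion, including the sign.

+$391 billion

Spending multiplier = 1/(1 − MPC) = 1/(1 − 0.526) = 1/0.474 ≈ 2.11.
Need ΔY = +$824 billion, so ΔG = ΔY/k = (+$824 billion) × 0.474 ≈ +$391 billion.
The government should increase government purchases by $391 billion.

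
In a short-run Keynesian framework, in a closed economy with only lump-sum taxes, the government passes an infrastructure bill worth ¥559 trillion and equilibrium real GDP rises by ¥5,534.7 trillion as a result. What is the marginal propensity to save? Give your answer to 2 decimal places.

0.10

Implied spending multiplier k = ΔY/ΔG = 5,534.7/559 ≈ 9.9011.
Since k = 1/(1 − MPC), MPC = 1 − 1/k = 1 − ΔG/ΔY = 1 − 559/5,534.7 ≈ 0.90.
MPS = 1 − MPC = 0.10.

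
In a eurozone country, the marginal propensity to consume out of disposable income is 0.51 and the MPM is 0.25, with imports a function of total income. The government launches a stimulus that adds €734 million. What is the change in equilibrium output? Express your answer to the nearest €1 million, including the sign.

+€992 million

Government-spending multiplier = 1/(1 − c + m) = 1/(1 − 0.51 + 0.25) = 1/0.74 ≈ 1.351.
ΔY = k × ΔG = (+€734 million) / 0.74 ≈ +€992 million.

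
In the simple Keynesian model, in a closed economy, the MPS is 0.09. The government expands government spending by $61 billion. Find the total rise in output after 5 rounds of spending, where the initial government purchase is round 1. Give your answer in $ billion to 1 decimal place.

MPC = 1 − MPS = 1 − 0.09 = 0.91.
Round 1 adds ΔG = $61 billion; each later round is MPC = 0.91 times the previous.
After 5 rounds: 61 + 55.51 + 50.5141 + 45.967831 + 41.83072621 = ΔG·(1 − c^5)/(1 − c) = 61 × (1 − 0.6240321451)/0.09 ≈ $254.8 billion.

$254.8 billion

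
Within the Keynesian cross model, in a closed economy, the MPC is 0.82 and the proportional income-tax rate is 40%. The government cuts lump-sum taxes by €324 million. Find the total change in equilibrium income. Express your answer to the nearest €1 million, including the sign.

A lump-sum tax change of −€324 million shifts disposable income by +€324 million; first-round consumption changes by −c × ΔT = −0.82 × (−€324 million) = +€265.68 million.
Expenditure multiplier = 1/(1 − c(1−t)) = 1/(1 − 0.82×0.6) = 1/0.508 ≈ 1.969.
The tax multiplier is −c × k ≈ −1.614, so ΔY = k × (−c·ΔT) = (+€265.68 million) / 0.508 ≈ +€523 million.

+€523 million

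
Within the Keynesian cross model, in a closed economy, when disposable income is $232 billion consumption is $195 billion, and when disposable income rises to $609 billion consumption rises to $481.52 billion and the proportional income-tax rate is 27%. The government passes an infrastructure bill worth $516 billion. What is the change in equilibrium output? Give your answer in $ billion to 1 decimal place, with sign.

MPC = ΔC/ΔYd = (481.52 − 195)/(609 − 232) = 286.52/377 = 0.76.
Expenditure multiplier = 1/(1 − c(1−t)) = 1/(1 − 0.76×0.73) = 1/0.4452 ≈ 2.246.
ΔY = k × ΔG = (+$516 billion) / 0.4452 ≈ +$1,159 billion.

+$1,159.0 billion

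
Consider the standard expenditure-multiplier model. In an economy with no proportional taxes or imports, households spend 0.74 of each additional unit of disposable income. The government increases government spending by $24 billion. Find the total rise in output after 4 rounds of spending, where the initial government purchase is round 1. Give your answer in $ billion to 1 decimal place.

Round 1 adds ΔG = $24 billion; each later round is MPC = 0.74 times the previous.
After 4 rounds: 24 + 17.76 + 13.1424 + 9.725376 = ΔG·(1 − c^4)/(1 − c) = 24 × (1 − 0.29986576)/0.26 ≈ $64.6 billion.

$64.6 billion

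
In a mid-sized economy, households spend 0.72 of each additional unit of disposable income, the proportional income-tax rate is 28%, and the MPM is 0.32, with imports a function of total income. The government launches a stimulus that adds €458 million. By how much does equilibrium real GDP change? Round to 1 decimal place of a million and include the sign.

+€571.4 million

Government-spending multiplier = 1/(1 − c(1−t) + m) = 1/(1 − 0.72×0.72 + 0.32) = 1/0.8016 ≈ 1.248.
ΔY = k × ΔG = (+€458 million) / 0.8016 ≈ +€571.4 million.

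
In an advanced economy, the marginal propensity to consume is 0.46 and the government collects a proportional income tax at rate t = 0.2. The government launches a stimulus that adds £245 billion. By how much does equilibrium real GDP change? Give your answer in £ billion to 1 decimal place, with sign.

+£387.7 billion

Spending multiplier = 1/(1 − c(1−t)) = 1/(1 − 0.46×0.8) = 1/0.632 ≈ 1.582.
ΔY = k × ΔG = (+£245 billion) / 0.632 ≈ +£387.7 billion.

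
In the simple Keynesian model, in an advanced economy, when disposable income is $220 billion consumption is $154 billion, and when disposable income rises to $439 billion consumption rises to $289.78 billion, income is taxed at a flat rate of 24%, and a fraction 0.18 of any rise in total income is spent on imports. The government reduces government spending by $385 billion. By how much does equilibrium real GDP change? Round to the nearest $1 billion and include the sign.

MPC = ΔC/ΔYd = (289.78 − 154)/(439 − 220) = 135.78/219 = 0.62.
Spending multiplier = 1/(1 − c(1−t) + m) = 1/(1 − 0.62×0.76 + 0.18) = 1/0.7088 ≈ 1.411.
ΔY = k × ΔG = (−$385 billion) / 0.7088 ≈ −$543 billion.

−$543 billion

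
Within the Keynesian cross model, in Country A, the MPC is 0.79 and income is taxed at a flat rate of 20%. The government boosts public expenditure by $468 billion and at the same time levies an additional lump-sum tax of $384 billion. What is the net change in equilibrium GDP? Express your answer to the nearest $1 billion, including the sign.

Expenditure multiplier = 1/(1 − c(1−t)) = 1/(1 − 0.79×0.8) = 1/0.368 ≈ 2.717.
ΔG contributes k·ΔG = (+$468 billion) / 0.368 ≈ +$1,271.7 billion.
ΔT of +$384 billion changes first-round spending by −c·ΔT = −$303.36 billion, contributing k·(−c·ΔT) = (−$303.36 billion) / 0.368 ≈ −$824.3 billion.
Net ΔY = k(ΔG − c·ΔT) = (+$164.64 billion) / 0.368 ≈ +$447 billion.

+$447 billion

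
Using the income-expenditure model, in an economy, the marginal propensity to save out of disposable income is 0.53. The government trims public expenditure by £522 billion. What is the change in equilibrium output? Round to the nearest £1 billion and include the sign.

MPC = 1 − MPS = 1 − 0.53 = 0.47.
Government-spending multiplier = 1/(1 − MPC) = 1/(1 − 0.47) = 1/0.53 ≈ 1.887.
ΔY = k × ΔG = (−£522 billion) / 0.53 ≈ −£985 billion.

−£985 billion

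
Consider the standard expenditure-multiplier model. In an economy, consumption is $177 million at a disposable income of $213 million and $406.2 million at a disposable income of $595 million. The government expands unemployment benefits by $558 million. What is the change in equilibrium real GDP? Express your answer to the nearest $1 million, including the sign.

+$837 million

MPC = ΔC/ΔYd = (406.2 − 177)/(595 − 213) = 229.2/382 = 0.6.
The transfer change shifts disposable income by +$558 million, so first-round consumption changes by c·ΔTR = 0.6 × (+$558 million) = +$334.8 million.
Expenditure multiplier = 1/(1 − MPC) = 1/(1 − 0.6) = 1/0.4 = 2.5.
The transfer multiplier is c × k = 1.5, so ΔY = k × (c·ΔTR) = (+$334.8 million) / 0.4 = +$837 million.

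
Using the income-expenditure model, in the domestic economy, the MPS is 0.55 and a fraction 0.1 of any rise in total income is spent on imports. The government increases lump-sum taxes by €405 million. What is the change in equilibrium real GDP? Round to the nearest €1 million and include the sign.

−€280 million

MPC = 1 − MPS = 1 − 0.55 = 0.45.
A lump-sum tax change of +€405 million shifts disposable income by −€405 million; first-round consumption changes by −c × ΔT = −0.45 × (+€405 million) = −€182.25 million.
Expenditure multiplier = 1/(1 − c + m) = 1/(1 − 0.45 + 0.1) = 1/0.65 ≈ 1.538.
The tax multiplier is −c × k ≈ −0.692, so ΔY = k × (−c·ΔT) = (−€182.25 million) / 0.65 ≈ −€280 million.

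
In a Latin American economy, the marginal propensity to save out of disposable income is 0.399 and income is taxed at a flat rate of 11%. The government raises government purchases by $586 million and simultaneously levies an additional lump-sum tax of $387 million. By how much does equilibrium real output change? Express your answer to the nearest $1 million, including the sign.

+$760 million

MPC = 1 − MPS = 1 − 0.399 = 0.601.
Expenditure multiplier = 1/(1 − c(1−t)) = 1/(1 − 0.601×0.89) = 1/0.46511 ≈ 2.15.
ΔG contributes k·ΔG = (+$586 million) / 0.46511 ≈ +$1,259.9 million.
ΔT of +$387 million changes first-round spending by −c·ΔT = −$232.587 million, contributing k·(−c·ΔT) = (−$232.587 million) / 0.46511 ≈ −$500.1 million.
Net ΔY = k(ΔG − c·ΔT) = (+$353.413 million) / 0.46511 ≈ +$760 million.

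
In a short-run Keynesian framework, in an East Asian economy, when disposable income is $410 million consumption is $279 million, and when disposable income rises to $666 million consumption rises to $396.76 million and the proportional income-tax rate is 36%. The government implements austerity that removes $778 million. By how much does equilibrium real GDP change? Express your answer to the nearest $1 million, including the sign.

MPC = ΔC/ΔYd = (396.76 − 279)/(666 − 410) = 117.76/256 = 0.46.
Government-spending multiplier = 1/(1 − c(1−t)) = 1/(1 − 0.46×0.64) = 1/0.7056 ≈ 1.417.
ΔY = k × ΔG = (−$778 million) / 0.7056 ≈ −$1,103 million.

−$1,103 million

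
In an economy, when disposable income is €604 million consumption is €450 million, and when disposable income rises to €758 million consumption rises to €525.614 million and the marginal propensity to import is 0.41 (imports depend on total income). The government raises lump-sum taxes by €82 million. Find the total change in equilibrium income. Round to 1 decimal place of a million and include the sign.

MPC = ΔC/ΔYd = (525.614 − 450)/(758 − 604) = 75.614/154 = 0.491.
A lump-sum tax change of +€82 million shifts disposable income by −€82 million; first-round consumption changes by −c × ΔT = −0.491 × (+€82 million) = −€40.262 million.
Expenditure multiplier = 1/(1 − c + m) = 1/(1 − 0.491 + 0.41) = 1/0.919 ≈ 1.088.
The tax multiplier is −c × k ≈ −0.534, so ΔY = k × (−c·ΔT) = (−€40.262 million) / 0.919 ≈ −€43.8 million.

−€43.8 million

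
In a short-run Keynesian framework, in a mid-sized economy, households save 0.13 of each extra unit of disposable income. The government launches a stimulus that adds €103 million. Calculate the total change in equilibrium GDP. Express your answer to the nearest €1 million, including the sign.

MPC = 1 − MPS = 1 − 0.13 = 0.87.
Expenditure multiplier = 1/(1 − MPC) = 1/(1 − 0.87) = 1/0.13 ≈ 7.692.
ΔY = k × ΔG = (+€103 million) / 0.13 ≈ +€792 million.

+€792 million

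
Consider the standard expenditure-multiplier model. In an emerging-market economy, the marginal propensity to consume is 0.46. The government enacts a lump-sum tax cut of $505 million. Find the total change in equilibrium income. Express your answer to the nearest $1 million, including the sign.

+$430 million

A lump-sum tax change of −$505 million shifts disposable income by +$505 million; first-round consumption changes by −c × ΔT = −0.46 × (−$505 million) = +$232.3 million.
Expenditure multiplier = 1/(1 − MPC) = 1/(1 − 0.46) = 1/0.54 ≈ 1.852.
The tax multiplier is −c × k ≈ −0.852, so ΔY = k × (−c·ΔT) = (+$232.3 million) / 0.54 ≈ +$430 million.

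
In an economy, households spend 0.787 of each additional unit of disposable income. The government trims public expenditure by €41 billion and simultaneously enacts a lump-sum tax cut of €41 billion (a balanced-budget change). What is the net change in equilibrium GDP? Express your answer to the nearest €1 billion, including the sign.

Expenditure multiplier = 1/(1 − MPC) = 1/(1 − 0.787) = 1/0.213 ≈ 4.695.
ΔG contributes k·ΔG = (−€41 billion) / 0.213 ≈ −€192.5 billion.
ΔT of −€41 billion changes first-round spending by −c·ΔT = +€32.267 billion, contributing k·(−c·ΔT) = (+€32.267 billion) / 0.213 ≈ +€151.5 billion.
With ΔG = ΔT and no other leakages, the balanced-budget multiplier is 1, so ΔY = ΔG = −€41 billion.

−€41 billion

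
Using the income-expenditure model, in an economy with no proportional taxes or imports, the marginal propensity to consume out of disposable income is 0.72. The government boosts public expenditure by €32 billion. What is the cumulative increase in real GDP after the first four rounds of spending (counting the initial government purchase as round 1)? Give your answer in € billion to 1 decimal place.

Round 1 adds ΔG = €32 billion; each later round is MPC = 0.72 times the previous.
After 4 rounds: 32 + 23.04 + 16.5888 + 11.943936 = ΔG·(1 − c^4)/(1 − c) = 32 × (1 − 0.26873856)/0.28 ≈ €83.6 billion.

€83.6 billion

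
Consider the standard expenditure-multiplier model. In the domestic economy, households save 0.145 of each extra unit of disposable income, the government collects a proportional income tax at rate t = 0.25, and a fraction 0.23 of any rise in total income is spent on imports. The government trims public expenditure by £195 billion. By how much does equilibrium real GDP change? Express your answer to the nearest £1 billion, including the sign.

MPC = 1 − MPS = 1 − 0.145 = 0.855.
Spending multiplier = 1/(1 − c(1−t) + m) = 1/(1 − 0.855×0.75 + 0.23) = 1/0.58875 ≈ 1.699.
ΔY = k × ΔG = (−£195 billion) / 0.58875 ≈ −£331 billion.

−£331 billion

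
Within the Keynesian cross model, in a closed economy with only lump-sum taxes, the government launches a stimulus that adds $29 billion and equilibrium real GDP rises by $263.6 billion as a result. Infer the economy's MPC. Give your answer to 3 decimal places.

0.890

Implied spending multiplier k = ΔY/ΔG = 263.6/29 ≈ 9.0897.
Since k = 1/(1 − MPC), MPC = 1 − 1/k = 1 − ΔG/ΔY = 1 − 29/263.6 ≈ 0.890.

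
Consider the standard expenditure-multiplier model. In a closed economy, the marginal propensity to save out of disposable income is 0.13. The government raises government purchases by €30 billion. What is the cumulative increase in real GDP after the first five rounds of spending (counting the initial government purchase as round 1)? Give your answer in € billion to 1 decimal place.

€115.7 billion

MPC = 1 − MPS = 1 − 0.13 = 0.87.
Round 1 adds ΔG = €30 billion; each later round is MPC = 0.87 times the previous.
After 5 rounds: 30 + 26.1 + 22.707 + 19.75509 + 17.1869283 = ΔG·(1 − c^5)/(1 − c) = 30 × (1 − 0.4984209207)/0.13 ≈ €115.7 billion.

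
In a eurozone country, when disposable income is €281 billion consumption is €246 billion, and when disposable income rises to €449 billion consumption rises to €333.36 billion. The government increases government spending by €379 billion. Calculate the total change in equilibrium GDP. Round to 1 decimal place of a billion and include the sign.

MPC = ΔC/ΔYd = (333.36 − 246)/(449 − 281) = 87.36/168 = 0.52.
Expenditure multiplier = 1/(1 − MPC) = 1/(1 − 0.52) = 1/0.48 ≈ 2.083.
ΔY = k × ΔG = (+€379 billion) / 0.48 ≈ +€789.6 billion.

+€789.6 billion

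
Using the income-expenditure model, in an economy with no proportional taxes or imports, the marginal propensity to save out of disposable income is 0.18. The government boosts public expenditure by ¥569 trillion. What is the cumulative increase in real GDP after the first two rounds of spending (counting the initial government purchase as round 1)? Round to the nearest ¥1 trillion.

¥1,036 trillion

MPC = 1 − MPS = 1 − 0.18 = 0.82.
Round 1 adds ΔG = ¥569 trillion; each later round is MPC = 0.82 times the previous.
After 2 rounds: 569 + 466.58 = ΔG·(1 − c^2)/(1 − c) = 569 × (1 − 0.6724)/0.18 ≈ ¥1,036 trillion.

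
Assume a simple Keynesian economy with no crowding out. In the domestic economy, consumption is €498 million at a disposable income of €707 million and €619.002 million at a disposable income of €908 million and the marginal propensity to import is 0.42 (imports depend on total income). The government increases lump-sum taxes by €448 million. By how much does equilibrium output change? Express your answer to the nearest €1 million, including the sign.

−€330 million

MPC = ΔC/ΔYd = (619.002 − 498)/(908 − 707) = 121.002/201 = 0.602.
A lump-sum tax change of +€448 million shifts disposable income by −€448 million; first-round consumption changes by −c × ΔT = −0.602 × (+€448 million) = −€269.696 million.
Expenditure multiplier = 1/(1 − c + m) = 1/(1 − 0.602 + 0.42) = 1/0.818 ≈ 1.222.
The tax multiplier is −c × k ≈ −0.736, so ΔY = k × (−c·ΔT) = (−€269.696 million) / 0.818 ≈ −€330 million.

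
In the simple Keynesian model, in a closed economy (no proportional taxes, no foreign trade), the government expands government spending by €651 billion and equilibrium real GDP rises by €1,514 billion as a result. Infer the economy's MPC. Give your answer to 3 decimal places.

0.570

Implied spending multiplier k = ΔY/ΔG = 1,514/651 ≈ 2.3257.
Since k = 1/(1 − MPC), MPC = 1 − 1/k = 1 − ΔG/ΔY = 1 − 651/1,514 ≈ 0.570.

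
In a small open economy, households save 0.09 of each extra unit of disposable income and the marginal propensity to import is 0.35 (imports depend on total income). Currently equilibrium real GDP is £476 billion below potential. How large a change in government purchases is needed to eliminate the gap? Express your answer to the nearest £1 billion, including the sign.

MPC = 1 − MPS = 1 − 0.09 = 0.91.
Spending multiplier = 1/(1 − c + m) = 1/(1 − 0.91 + 0.35) = 1/0.44 ≈ 2.273.
Need ΔY = +£476 billion, so ΔG = ΔY/k = (+£476 billion) × 0.44 ≈ +£209 billion.
The government should increase government purchases by £209 billion.

+£209 billion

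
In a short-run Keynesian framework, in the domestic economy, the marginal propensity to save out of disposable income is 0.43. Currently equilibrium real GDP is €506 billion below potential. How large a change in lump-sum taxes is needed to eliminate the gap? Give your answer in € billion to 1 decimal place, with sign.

−€381.7 billion

MPC = 1 − MPS = 1 − 0.43 = 0.57.
Spending multiplier = 1/(1 − MPC) = 1/(1 − 0.57) = 1/0.43 ≈ 2.326.
Tax multiplier = −c·k = −0.57/0.43 ≈ −1.326. Need ΔY = +€506 billion, so ΔT = ΔY/(−c·k) = −(+€506 billion) × 0.43 / 0.57 ≈ −€381.7 billion.
The government should cut lump-sum taxes by €381.7 billion.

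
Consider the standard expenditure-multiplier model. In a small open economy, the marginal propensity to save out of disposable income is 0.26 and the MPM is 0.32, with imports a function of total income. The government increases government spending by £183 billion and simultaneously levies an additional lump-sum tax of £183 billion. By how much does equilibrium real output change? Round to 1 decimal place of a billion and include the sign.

+£82.0 billion

MPC = 1 − MPS = 1 − 0.26 = 0.74.
Expenditure multiplier = 1/(1 − c + m) = 1/(1 − 0.74 + 0.32) = 1/0.58 ≈ 1.724.
ΔG contributes k·ΔG = (+£183 billion) / 0.58 ≈ +£315.5 billion.
ΔT of +£183 billion changes first-round spending by −c·ΔT = −£135.42 billion, contributing k·(−c·ΔT) = (−£135.42 billion) / 0.58 ≈ −£233.5 billion.
Net ΔY = k(ΔG − c·ΔT) = (+£47.58 billion) / 0.58 ≈ +£82 billion.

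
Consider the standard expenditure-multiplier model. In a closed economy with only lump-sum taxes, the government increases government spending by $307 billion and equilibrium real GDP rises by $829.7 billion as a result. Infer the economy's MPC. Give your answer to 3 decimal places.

0.630

Implied spending multiplier k = ΔY/ΔG = 829.7/307 ≈ 2.7026.
Since k = 1/(1 − MPC), MPC = 1 − 1/k = 1 − ΔG/ΔY = 1 − 307/829.7 ≈ 0.630.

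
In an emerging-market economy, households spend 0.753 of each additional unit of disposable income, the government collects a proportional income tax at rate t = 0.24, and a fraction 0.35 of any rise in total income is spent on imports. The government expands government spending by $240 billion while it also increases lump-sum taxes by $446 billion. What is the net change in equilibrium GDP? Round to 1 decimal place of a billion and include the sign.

Expenditure multiplier = 1/(1 − c(1−t) + m) = 1/(1 − 0.753×0.76 + 0.35) = 1/0.77772 ≈ 1.286.
ΔG contributes k·ΔG = (+$240 billion) / 0.77772 ≈ +$308.6 billion.
ΔT of +$446 billion changes first-round spending by −c·ΔT = −$335.838 billion, contributing k·(−c·ΔT) = (−$335.838 billion) / 0.77772 ≈ −$431.8 billion.
Net ΔY = k(ΔG − c·ΔT) = (−$95.838 billion) / 0.77772 ≈ −$123.2 billion.

−$123.2 billion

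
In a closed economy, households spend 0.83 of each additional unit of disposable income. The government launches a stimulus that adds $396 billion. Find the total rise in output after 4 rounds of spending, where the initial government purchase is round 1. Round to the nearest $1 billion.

$1,224 billion

Round 1 adds ΔG = $396 billion; each later round is MPC = 0.83 times the previous.
After 4 rounds: 396 + 328.68 + 272.8044 + 226.427652 = ΔG·(1 − c^4)/(1 − c) = 396 × (1 − 0.47458321)/0.17 ≈ $1,224 billion.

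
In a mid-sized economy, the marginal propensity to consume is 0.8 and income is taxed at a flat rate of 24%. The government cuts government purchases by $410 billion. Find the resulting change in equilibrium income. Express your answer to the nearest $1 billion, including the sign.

Government-spending multiplier = 1/(1 − c(1−t)) = 1/(1 − 0.8×0.76) = 1/0.392 ≈ 2.551.
ΔY = k × ΔG = (−$410 billion) / 0.392 ≈ −$1,046 billion.

−$1,046 billion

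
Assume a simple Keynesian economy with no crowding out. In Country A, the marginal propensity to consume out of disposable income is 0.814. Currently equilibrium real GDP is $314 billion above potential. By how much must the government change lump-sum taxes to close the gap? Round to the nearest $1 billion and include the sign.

+$72 billion

Spending multiplier = 1/(1 − MPC) = 1/(1 − 0.814) = 1/0.186 ≈ 5.376.
Tax multiplier = −c·k = −0.814/0.186 ≈ −4.376. Need ΔY = −$314 billion, so ΔT = ΔY/(−c·k) = −(−$314 billion) × 0.186 / 0.814 ≈ +$72 billion.
The government should raise lump-sum taxes by $72 billion.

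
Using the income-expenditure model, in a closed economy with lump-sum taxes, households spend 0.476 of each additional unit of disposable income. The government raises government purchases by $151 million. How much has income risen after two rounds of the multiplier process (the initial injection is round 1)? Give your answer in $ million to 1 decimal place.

Round 1 adds ΔG = $151 million; each later round is MPC = 0.476 times the previous.
After 2 rounds: 151 + 71.876 = ΔG·(1 − c^2)/(1 − c) = 151 × (1 − 0.226576)/0.524 ≈ $222.9 million.

$222.9 million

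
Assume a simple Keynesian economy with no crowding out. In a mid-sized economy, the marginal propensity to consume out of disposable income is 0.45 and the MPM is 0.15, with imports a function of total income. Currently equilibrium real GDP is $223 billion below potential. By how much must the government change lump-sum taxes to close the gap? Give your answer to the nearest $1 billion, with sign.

−$347 billion

Spending multiplier = 1/(1 − c + m) = 1/(1 − 0.45 + 0.15) = 1/0.7 ≈ 1.429.
Tax multiplier = −c·k = −0.45/0.7 ≈ −0.643. Need ΔY = +$223 billion, so ΔT = ΔY/(−c·k) = −(+$223 billion) × 0.7 / 0.45 ≈ −$347 billion.
The government should cut lump-sum taxes by $347 billion.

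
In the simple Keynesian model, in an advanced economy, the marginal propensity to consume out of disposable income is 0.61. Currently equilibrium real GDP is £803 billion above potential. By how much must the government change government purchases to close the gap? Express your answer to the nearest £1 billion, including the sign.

Spending multiplier = 1/(1 − MPC) = 1/(1 − 0.61) = 1/0.39 ≈ 2.564.
Need ΔY = −£803 billion, so ΔG = ΔY/k = (−£803 billion) × 0.39 ≈ −£313 billion.
The government should cut government purchases by £313 billion.

−£313 billion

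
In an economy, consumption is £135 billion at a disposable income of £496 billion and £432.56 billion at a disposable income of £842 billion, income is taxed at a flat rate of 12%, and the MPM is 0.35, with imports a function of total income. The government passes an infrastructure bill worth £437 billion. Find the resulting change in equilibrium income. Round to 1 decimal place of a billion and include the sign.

MPC = ΔC/ΔYd = (432.56 − 135)/(842 − 496) = 297.56/346 = 0.86.
Expenditure multiplier = 1/(1 − c(1−t) + m) = 1/(1 − 0.86×0.88 + 0.35) = 1/0.5932 ≈ 1.686.
ΔY = k × ΔG = (+£437 billion) / 0.5932 ≈ +£736.7 billion.

+£736.7 billion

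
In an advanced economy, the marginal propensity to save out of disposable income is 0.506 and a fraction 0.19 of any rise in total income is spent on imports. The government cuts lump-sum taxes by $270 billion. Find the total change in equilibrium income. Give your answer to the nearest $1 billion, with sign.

+$192 billion

MPC = 1 − MPS = 1 − 0.506 = 0.494.
A lump-sum tax change of −$270 billion shifts disposable income by +$270 billion; first-round consumption changes by −c × ΔT = −0.494 × (−$270 billion) = +$133.38 billion.
Expenditure multiplier = 1/(1 − c + m) = 1/(1 − 0.494 + 0.19) = 1/0.696 ≈ 1.437.
The tax multiplier is −c × k ≈ −0.71, so ΔY = k × (−c·ΔT) = (+$133.38 billion) / 0.696 ≈ +$192 billion.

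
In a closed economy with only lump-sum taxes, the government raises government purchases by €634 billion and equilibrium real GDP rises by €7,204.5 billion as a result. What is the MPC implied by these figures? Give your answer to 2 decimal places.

Implied spending multiplier k = ΔY/ΔG = 7,204.5/634 ≈ 11.3636.
Since k = 1/(1 − MPC), MPC = 1 − 1/k = 1 − ΔG/ΔY = 1 − 634/7,204.5 ≈ 0.91.

0.91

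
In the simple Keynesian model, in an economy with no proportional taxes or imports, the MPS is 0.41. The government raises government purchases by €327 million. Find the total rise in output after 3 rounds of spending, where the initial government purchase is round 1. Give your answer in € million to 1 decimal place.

MPC = 1 − MPS = 1 − 0.41 = 0.59.
Round 1 adds ΔG = €327 million; each later round is MPC = 0.59 times the previous.
After 3 rounds: 327 + 192.93 + 113.8287 = ΔG·(1 − c^3)/(1 − c) = 327 × (1 − 0.205379)/0.41 ≈ €633.8 million.

€633.8 million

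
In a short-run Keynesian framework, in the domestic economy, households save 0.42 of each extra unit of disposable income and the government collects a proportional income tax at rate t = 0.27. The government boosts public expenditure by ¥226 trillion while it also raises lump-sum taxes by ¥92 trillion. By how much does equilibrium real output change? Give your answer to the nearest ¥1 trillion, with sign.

+¥299 trillion

MPC = 1 − MPS = 1 − 0.42 = 0.58.
Expenditure multiplier = 1/(1 − c(1−t)) = 1/(1 − 0.58×0.73) = 1/0.5766 ≈ 1.734.
ΔG contributes k·ΔG = (+¥226 trillion) / 0.5766 ≈ +¥392 trillion.
ΔT of +¥92 trillion changes first-round spending by −c·ΔT = −¥53.36 trillion, contributing k·(−c·ΔT) = (−¥53.36 trillion) / 0.5766 ≈ −¥92.5 trillion.
Net ΔY = k(ΔG − c·ΔT) = (+¥172.64 trillion) / 0.5766 ≈ +¥299 trillion.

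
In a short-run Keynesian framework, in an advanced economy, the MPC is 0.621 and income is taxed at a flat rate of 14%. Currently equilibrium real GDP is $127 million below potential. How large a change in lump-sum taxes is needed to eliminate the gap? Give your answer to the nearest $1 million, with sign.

Spending multiplier = 1/(1 − c(1−t)) = 1/(1 − 0.621×0.86) = 1/0.46594 ≈ 2.146.
Tax multiplier = −c·k = −0.621/0.46594 ≈ −1.333. Need ΔY = +$127 million, so ΔT = ΔY/(−c·k) = −(+$127 million) × 0.46594 / 0.621 ≈ −$95 million.
The government should cut lump-sum taxes by $95 million.

−$95 million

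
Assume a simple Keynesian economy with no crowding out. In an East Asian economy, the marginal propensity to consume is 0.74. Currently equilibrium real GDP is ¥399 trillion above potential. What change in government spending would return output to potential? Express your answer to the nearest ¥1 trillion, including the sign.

−¥104 trillion

Spending multiplier = 1/(1 − MPC) = 1/(1 − 0.74) = 1/0.26 ≈ 3.846.
Need ΔY = −¥399 trillion, so ΔG = ΔY/k = (−¥399 trillion) × 0.26 ≈ −¥104 trillion.
The government should cut government spending by ¥104 trillion.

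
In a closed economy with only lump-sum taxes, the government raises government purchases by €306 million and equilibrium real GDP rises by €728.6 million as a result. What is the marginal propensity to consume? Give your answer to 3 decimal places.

Implied spending multiplier k = ΔY/ΔG = 728.6/306 ≈ 2.381.
Since k = 1/(1 − MPC), MPC = 1 − 1/k = 1 − ΔG/ΔY = 1 − 306/728.6 ≈ 0.580.

0.580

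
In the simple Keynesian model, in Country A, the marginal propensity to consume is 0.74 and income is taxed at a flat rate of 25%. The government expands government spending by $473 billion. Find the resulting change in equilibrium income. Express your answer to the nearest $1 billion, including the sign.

+$1,063 billion

Spending multiplier = 1/(1 − c(1−t)) = 1/(1 − 0.74×0.75) = 1/0.445 ≈ 2.247.
ΔY = k × ΔG = (+$473 billion) / 0.445 ≈ +$1,063 billion.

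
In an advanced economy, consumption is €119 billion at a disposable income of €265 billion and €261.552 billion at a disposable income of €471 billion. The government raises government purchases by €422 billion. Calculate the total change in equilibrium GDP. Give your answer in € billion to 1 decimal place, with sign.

+€1,370.1 billion

MPC = ΔC/ΔYd = (261.552 − 119)/(471 − 265) = 142.552/206 = 0.692.
Expenditure multiplier = 1/(1 − MPC) = 1/(1 − 0.692) = 1/0.308 ≈ 3.247.
ΔY = k × ΔG = (+€422 billion) / 0.308 ≈ +€1,370.1 billion.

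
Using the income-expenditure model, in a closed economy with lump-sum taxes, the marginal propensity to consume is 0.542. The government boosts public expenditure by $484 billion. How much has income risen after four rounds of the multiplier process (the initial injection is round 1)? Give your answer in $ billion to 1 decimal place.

Round 1 adds ΔG = $484 billion; each later round is MPC = 0.542 times the previous.
After 4 rounds: 484 + 262.328 + 142.181776 + 77.062522592 = ΔG·(1 − c^4)/(1 − c) = 484 × (1 − 0.086297287696)/0.458 ≈ $965.6 billion.

$965.6 billion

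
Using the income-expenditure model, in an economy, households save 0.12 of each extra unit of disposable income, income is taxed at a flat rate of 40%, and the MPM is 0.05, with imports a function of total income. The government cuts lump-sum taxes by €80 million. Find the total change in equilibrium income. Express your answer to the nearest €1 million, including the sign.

MPC = 1 − MPS = 1 − 0.12 = 0.88.
A lump-sum tax change of −€80 million shifts disposable income by +€80 million; first-round consumption changes by −c × ΔT = −0.88 × (−€80 million) = +€70.4 million.
Expenditure multiplier = 1/(1 − c(1−t) + m) = 1/(1 − 0.88×0.6 + 0.05) = 1/0.522 ≈ 1.916.
The tax multiplier is −c × k ≈ −1.686, so ΔY = k × (−c·ΔT) = (+€70.4 million) / 0.522 ≈ +€135 million.

+€135 million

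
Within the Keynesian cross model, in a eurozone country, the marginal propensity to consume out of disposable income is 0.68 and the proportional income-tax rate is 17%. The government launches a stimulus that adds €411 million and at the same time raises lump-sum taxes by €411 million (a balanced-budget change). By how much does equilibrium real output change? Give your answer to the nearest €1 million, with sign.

+€302 million

Expenditure multiplier = 1/(1 − c(1−t)) = 1/(1 − 0.68×0.83) = 1/0.4356 ≈ 2.296.
ΔG contributes k·ΔG = (+€411 million) / 0.4356 ≈ +€943.5 million.
ΔT of +€411 million changes first-round spending by −c·ΔT = −€279.48 million, contributing k·(−c·ΔT) = (−€279.48 million) / 0.4356 ≈ −€641.6 million.
Net ΔY = k(ΔG − c·ΔT) = (+€131.52 million) / 0.4356 ≈ +€302 million.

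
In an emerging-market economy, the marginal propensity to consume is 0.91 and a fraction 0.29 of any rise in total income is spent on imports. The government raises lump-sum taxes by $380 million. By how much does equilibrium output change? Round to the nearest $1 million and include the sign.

−$910 million

A lump-sum tax change of +$380 million shifts disposable income by −$380 million; first-round consumption changes by −c × ΔT = −0.91 × (+$380 million) = −$345.8 million.
Expenditure multiplier = 1/(1 − c + m) = 1/(1 − 0.91 + 0.29) = 1/0.38 ≈ 2.632.
The tax multiplier is −c × k ≈ −2.395, so ΔY = k × (−c·ΔT) = (−$345.8 million) / 0.38 = −$910 million.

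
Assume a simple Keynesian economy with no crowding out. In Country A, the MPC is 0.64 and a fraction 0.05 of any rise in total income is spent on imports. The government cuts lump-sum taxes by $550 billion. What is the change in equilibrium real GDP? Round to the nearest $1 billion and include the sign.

A lump-sum tax change of −$550 billion shifts disposable income by +$550 billion; first-round consumption changes by −c × ΔT = −0.64 × (−$550 billion) = +$352 billion.
Expenditure multiplier = 1/(1 − c + m) = 1/(1 − 0.64 + 0.05) = 1/0.41 ≈ 2.439.
The tax multiplier is −c × k ≈ −1.561, so ΔY = k × (−c·ΔT) = (+$352 billion) / 0.41 ≈ +$859 billion.

+$859 billion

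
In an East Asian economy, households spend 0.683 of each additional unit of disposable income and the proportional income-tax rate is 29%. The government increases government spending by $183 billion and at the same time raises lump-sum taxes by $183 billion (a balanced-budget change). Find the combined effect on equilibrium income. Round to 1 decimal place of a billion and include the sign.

Expenditure multiplier = 1/(1 − c(1−t)) = 1/(1 − 0.683×0.71) = 1/0.51507 ≈ 1.941.
ΔG contributes k·ΔG = (+$183 billion) / 0.51507 ≈ +$355.3 billion.
ΔT of +$183 billion changes first-round spending by −c·ΔT = −$124.989 billion, contributing k·(−c·ΔT) = (−$124.989 billion) / 0.51507 ≈ −$242.7 billion.
Net ΔY = k(ΔG − c·ΔT) = (+$58.011 billion) / 0.51507 ≈ +$112.6 billion.

+$112.6 billion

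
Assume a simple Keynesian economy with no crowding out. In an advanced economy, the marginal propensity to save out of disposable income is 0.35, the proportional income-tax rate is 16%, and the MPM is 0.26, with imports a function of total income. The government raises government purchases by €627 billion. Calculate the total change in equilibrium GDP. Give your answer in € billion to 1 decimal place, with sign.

MPC = 1 − MPS = 1 − 0.35 = 0.65.
Spending multiplier = 1/(1 − c(1−t) + m) = 1/(1 − 0.65×0.84 + 0.26) = 1/0.714 ≈ 1.401.
ΔY = k × ΔG = (+€627 billion) / 0.714 ≈ +€878.2 billion.

+€878.2 billion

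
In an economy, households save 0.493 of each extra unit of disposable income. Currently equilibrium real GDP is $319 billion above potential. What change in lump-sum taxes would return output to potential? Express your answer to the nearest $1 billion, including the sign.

+$310 billion

MPC = 1 − MPS = 1 − 0.493 = 0.507.
Spending multiplier = 1/(1 − MPC) = 1/(1 − 0.507) = 1/0.493 ≈ 2.028.
Tax multiplier = −c·k = −0.507/0.493 ≈ −1.028. Need ΔY = −$319 billion, so ΔT = ΔY/(−c·k) = −(−$319 billion) × 0.493 / 0.507 ≈ +$310 billion.
The government should raise lump-sum taxes by $310 billion.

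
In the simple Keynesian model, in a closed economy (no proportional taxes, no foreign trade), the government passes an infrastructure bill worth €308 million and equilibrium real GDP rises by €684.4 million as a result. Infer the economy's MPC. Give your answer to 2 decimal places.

Implied spending multiplier k = ΔY/ΔG = 684.4/308 ≈ 2.2221.
Since k = 1/(1 − MPC), MPC = 1 − 1/k = 1 − ΔG/ΔY = 1 − 308/684.4 ≈ 0.55.

0.55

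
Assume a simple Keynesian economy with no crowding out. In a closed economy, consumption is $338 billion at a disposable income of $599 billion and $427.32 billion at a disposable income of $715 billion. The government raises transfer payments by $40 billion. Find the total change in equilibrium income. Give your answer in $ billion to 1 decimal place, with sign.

+$133.9 billion

MPC = ΔC/ΔYd = (427.32 − 338)/(715 − 599) = 89.32/116 = 0.77.
The transfer change shifts disposable income by +$40 billion, so first-round consumption changes by c·ΔTR = 0.77 × (+$40 billion) = +$30.8 billion.
Expenditure multiplier = 1/(1 − MPC) = 1/(1 − 0.77) = 1/0.23 ≈ 4.348.
The transfer multiplier is c × k ≈ 3.348, so ΔY = k × (c·ΔTR) = (+$30.8 billion) / 0.23 ≈ +$133.9 billion.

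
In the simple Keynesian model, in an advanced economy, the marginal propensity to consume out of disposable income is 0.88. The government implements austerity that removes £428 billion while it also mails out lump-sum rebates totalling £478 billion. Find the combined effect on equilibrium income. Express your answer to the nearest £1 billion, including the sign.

Expenditure multiplier = 1/(1 − MPC) = 1/(1 − 0.88) = 1/0.12 ≈ 8.333.
ΔG contributes k·ΔG = (−£428 billion) / 0.12 ≈ −£3,566.7 billion.
ΔT of −£478 billion changes first-round spending by −c·ΔT = +£420.64 billion, contributing k·(−c·ΔT) = (+£420.64 billion) / 0.12 ≈ +£3,505.3 billion.
Net ΔY = k(ΔG − c·ΔT) = (−£7.36 billion) / 0.12 ≈ −£61 billion.

−£61 billion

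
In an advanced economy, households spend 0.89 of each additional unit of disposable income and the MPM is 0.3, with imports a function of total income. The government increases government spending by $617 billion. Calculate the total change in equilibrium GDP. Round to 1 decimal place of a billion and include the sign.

+$1,504.9 billion

Government-spending multiplier = 1/(1 − c + m) = 1/(1 − 0.89 + 0.3) = 1/0.41 ≈ 2.439.
ΔY = k × ΔG = (+$617 billion) / 0.41 ≈ +$1,504.9 billion.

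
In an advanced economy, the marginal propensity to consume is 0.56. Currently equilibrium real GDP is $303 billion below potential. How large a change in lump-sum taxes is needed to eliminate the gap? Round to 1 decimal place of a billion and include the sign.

−$238.1 billion

Spending multiplier = 1/(1 − MPC) = 1/(1 − 0.56) = 1/0.44 ≈ 2.273.
Tax multiplier = −c·k = −0.56/0.44 ≈ −1.273. Need ΔY = +$303 billion, so ΔT = ΔY/(−c·k) = −(+$303 billion) × 0.44 / 0.56 ≈ −$238.1 billion.
The government should cut lump-sum taxes by $238.1 billion.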